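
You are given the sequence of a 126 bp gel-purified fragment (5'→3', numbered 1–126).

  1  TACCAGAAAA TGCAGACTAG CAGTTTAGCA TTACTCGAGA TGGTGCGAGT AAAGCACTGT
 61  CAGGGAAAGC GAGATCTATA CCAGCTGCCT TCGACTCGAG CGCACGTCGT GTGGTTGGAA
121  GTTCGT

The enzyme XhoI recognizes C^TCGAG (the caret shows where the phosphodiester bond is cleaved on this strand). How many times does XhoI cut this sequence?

2

CTCGAG occurs starting at positions 34, 95.
XhoI cuts at 2 sites.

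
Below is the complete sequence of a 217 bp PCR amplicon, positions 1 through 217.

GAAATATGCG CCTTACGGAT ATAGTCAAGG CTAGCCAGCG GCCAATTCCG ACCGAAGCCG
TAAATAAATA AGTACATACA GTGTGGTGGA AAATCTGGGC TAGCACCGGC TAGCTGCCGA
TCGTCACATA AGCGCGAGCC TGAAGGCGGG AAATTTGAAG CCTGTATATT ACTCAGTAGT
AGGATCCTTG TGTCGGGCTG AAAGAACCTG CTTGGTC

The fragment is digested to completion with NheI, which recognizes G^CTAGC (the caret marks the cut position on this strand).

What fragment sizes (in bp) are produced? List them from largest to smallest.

108, 69, 30, 10 bp

NheI sites (GCTAGC) start at positions 30, 99, 109.
NheI cuts after the first base of each site, so after positions 30, 99, 109.
Linear molecule, 3 cuts → 4 fragments:
  1–30 → 30 bp
  31–99 → 69 bp
  100–109 → 10 bp
  110–217 → 108 bp
Sorted largest to smallest: 108, 69, 30, 10 bp.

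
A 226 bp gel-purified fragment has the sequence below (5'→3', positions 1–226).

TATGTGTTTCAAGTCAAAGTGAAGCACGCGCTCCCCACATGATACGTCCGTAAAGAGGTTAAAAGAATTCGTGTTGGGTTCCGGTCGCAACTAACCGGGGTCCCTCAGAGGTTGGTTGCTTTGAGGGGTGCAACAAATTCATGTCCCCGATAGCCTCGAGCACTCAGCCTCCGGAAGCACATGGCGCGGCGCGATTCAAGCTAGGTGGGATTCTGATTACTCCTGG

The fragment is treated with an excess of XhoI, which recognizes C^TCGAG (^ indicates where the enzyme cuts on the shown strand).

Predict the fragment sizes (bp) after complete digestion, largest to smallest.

155, 71 bp

The XhoI site (CTCGAG) starts at position 155.
XhoI cuts after the first base of each site, so after position 155.
Linear molecule, 1 cut → 2 fragments:
  1–155 → 155 bp
  156–226 → 71 bp
Sorted largest to smallest: 155, 71 bp.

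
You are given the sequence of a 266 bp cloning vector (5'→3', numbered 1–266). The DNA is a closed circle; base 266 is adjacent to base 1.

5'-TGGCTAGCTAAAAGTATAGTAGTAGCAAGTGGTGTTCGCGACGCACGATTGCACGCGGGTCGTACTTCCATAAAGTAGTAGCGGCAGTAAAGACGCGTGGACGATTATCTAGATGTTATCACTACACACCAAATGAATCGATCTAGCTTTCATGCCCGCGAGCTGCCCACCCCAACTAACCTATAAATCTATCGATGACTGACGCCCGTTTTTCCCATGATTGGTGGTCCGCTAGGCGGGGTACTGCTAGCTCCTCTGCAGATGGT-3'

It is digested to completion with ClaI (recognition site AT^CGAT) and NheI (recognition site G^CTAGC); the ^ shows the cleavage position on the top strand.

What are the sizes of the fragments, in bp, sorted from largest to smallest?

ClaI sites (ATCGAT) start at positions 137, 191.
ClaI cuts after base 2 of each site, so after positions 138, 192.
NheI sites (GCTAGC) start at positions 3, 246.
NheI cuts after the first base of each site, so after positions 3, 246.
Combined cut positions: 3, 138, 192, 246.
Circular molecule, 4 cuts → 4 fragments:
  4–138 → 135 bp
  139–192 → 54 bp
  193–246 → 54 bp
  247–266 then 1–3 → 20 + 3 = 23 bp
Sorted largest to smallest: 135, 54, 54, 23 bp.

135, 54, 54, 23 bp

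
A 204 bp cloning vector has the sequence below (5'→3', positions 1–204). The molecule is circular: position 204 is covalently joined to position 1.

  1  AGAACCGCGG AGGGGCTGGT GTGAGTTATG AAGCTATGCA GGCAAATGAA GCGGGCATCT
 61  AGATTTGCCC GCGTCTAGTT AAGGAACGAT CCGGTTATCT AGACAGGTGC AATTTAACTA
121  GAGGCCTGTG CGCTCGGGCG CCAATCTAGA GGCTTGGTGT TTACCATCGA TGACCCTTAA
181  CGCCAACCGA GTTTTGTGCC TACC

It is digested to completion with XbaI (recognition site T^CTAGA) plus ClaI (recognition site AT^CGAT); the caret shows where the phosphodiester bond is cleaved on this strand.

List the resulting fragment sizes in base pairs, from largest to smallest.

95, 47, 40, 22 bp

XbaI sites (TCTAGA) start at positions 58, 98, 145.
XbaI cuts after the first base of each site, so after positions 58, 98, 145.
The ClaI site (ATCGAT) starts at position 166.
ClaI cuts after base 2 of each site, so after position 167.
Combined cut positions: 58, 98, 145, 167.
Circular molecule, 4 cuts → 4 fragments:
  59–98 → 40 bp
  99–145 → 47 bp
  146–167 → 22 bp
  168–204 then 1–58 → 37 + 58 = 95 bp
Sorted largest to smallest: 95, 47, 40, 22 bp.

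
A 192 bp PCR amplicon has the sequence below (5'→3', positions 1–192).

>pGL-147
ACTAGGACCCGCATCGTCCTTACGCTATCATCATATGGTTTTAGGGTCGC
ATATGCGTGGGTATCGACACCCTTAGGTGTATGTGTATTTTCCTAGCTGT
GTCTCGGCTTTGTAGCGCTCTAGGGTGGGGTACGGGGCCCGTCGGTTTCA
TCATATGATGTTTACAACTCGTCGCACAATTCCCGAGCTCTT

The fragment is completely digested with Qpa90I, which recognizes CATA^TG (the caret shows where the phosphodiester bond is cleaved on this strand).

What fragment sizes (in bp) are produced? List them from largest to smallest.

102, 37, 35, 18 bp

Qpa90I sites (CATATG) start at positions 32, 50, 152.
Qpa90I cuts after base 4 of each site, so after positions 35, 53, 155.
Linear molecule, 3 cuts → 4 fragments:
  1–35 → 35 bp
  36–53 → 18 bp
  54–155 → 102 bp
  156–192 → 37 bp
Sorted largest to smallest: 102, 37, 35, 18 bp.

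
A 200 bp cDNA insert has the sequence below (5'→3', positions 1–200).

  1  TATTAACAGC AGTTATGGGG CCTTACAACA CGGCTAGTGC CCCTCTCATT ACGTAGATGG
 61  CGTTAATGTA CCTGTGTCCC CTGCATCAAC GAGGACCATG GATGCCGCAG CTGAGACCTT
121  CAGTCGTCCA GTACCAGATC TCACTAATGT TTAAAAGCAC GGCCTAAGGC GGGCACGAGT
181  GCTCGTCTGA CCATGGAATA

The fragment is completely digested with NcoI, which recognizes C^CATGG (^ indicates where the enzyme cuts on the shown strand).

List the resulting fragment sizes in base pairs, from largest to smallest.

NcoI sites (CCATGG) start at positions 96, 191.
NcoI cuts after the first base of each site, so after positions 96, 191.
Linear molecule, 2 cuts → 3 fragments:
  1–96 → 96 bp
  97–191 → 95 bp
  192–200 → 9 bp
Sorted largest to smallest: 96, 95, 9 bp.

96, 95, 9 bp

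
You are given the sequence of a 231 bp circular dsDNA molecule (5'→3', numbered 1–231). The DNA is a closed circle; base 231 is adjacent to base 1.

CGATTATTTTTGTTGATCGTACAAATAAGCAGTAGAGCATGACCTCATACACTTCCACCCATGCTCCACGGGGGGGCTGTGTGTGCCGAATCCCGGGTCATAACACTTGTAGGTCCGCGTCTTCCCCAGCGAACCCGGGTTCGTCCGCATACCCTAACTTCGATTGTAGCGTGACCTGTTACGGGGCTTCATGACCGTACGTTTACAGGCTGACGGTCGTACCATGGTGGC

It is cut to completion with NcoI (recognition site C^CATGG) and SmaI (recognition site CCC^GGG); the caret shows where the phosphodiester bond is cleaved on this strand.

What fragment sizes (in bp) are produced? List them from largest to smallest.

The NcoI site (CCATGG) starts at position 222.
NcoI cuts after the first base of each site, so after position 222.
SmaI sites (CCCGGG) start at positions 92, 134.
SmaI cuts after base 3 of each site, so after positions 94, 136.
Combined cut positions: 94, 136, 222.
Circular molecule, 3 cuts → 3 fragments:
  95–136 → 42 bp
  137–222 → 86 bp
  223–231 then 1–94 → 9 + 94 = 103 bp
Sorted largest to smallest: 103, 86, 42 bp.

103, 86, 42 bp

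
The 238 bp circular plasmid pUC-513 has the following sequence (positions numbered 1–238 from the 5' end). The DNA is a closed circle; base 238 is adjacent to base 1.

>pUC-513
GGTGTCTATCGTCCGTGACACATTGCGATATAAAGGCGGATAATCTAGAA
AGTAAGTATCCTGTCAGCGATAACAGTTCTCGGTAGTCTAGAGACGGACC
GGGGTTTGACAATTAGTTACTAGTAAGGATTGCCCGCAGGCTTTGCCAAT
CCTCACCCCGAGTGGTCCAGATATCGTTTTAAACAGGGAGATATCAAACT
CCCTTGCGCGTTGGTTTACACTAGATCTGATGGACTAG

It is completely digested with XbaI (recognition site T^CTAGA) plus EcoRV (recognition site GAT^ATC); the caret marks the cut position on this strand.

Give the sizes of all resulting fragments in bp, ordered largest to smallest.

90, 85, 43, 20 bp

XbaI sites (TCTAGA) start at positions 44, 87.
XbaI cuts after the first base of each site, so after positions 44, 87.
EcoRV sites (GATATC) start at positions 170, 190.
EcoRV cuts after base 3 of each site, so after positions 172, 192.
Combined cut positions: 44, 87, 172, 192.
Circular molecule, 4 cuts → 4 fragments:
  45–87 → 43 bp
  88–172 → 85 bp
  173–192 → 20 bp
  193–238 then 1–44 → 46 + 44 = 90 bp
Sorted largest to smallest: 90, 85, 43, 20 bp.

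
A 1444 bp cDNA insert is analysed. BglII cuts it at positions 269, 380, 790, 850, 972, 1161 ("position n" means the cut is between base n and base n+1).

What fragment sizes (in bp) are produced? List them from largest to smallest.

410, 283, 269, 189, 122, 111, 60 bp

Linear molecule, 6 cuts → 7 fragments:
  269 − 0 = 269 bp
  380 − 269 = 111 bp
  790 − 380 = 410 bp
  850 − 790 = 60 bp
  972 − 850 = 122 bp
  1161 − 972 = 189 bp
  1444 − 1161 = 283 bp
Sorted largest to smallest: 410, 283, 269, 189, 122, 111, 60 bp.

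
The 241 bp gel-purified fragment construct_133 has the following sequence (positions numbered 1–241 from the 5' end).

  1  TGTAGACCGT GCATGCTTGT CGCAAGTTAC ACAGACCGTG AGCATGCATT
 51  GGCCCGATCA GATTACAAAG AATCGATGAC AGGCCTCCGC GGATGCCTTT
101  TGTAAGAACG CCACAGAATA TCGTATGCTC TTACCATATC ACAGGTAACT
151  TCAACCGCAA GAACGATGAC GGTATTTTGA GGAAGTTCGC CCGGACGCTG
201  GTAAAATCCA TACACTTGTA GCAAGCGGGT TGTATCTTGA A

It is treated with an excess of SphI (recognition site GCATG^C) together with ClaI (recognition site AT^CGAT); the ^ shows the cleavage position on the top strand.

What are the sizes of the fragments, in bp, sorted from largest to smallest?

168, 31, 27, 15 bp

SphI sites (GCATGC) start at positions 11, 42.
SphI cuts after base 5 of each site (before the last base), so after positions 15, 46.
The ClaI site (ATCGAT) starts at position 72.
ClaI cuts after base 2 of each site, so after position 73.
Combined cut positions: 15, 46, 73.
Linear molecule, 3 cuts → 4 fragments:
  1–15 → 15 bp
  16–46 → 31 bp
  47–73 → 27 bp
  74–241 → 168 bp
Sorted largest to smallest: 168, 31, 27, 15 bp.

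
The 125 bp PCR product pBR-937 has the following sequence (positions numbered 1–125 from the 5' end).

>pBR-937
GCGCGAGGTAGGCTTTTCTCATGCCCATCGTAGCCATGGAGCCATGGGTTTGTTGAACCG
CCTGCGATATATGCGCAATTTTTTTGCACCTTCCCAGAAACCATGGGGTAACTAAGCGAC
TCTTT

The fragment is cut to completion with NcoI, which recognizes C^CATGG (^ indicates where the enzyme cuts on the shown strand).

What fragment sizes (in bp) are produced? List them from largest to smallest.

59, 34, 24, 8 bp

NcoI sites (CCATGG) start at positions 34, 42, 101.
NcoI cuts after the first base of each site, so after positions 34, 42, 101.
Linear molecule, 3 cuts → 4 fragments:
  1–34 → 34 bp
  35–42 → 8 bp
  43–101 → 59 bp
  102–125 → 24 bp
Sorted largest to smallest: 59, 34, 24, 8 bp.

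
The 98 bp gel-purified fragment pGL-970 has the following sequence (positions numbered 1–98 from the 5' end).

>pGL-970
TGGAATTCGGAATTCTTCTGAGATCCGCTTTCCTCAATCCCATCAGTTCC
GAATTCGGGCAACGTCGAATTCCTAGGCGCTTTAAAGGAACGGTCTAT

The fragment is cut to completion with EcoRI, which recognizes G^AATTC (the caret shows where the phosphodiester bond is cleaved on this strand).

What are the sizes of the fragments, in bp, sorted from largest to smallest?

EcoRI sites (GAATTC) start at positions 3, 10, 51, 67.
EcoRI cuts after the first base of each site, so after positions 3, 10, 51, 67.
Linear molecule, 4 cuts → 5 fragments:
  1–3 → 3 bp
  4–10 → 7 bp
  11–51 → 41 bp
  52–67 → 16 bp
  68–98 → 31 bp
Sorted largest to smallest: 41, 31, 16, 7, 3 bp.

41, 31, 16, 7, 3 bp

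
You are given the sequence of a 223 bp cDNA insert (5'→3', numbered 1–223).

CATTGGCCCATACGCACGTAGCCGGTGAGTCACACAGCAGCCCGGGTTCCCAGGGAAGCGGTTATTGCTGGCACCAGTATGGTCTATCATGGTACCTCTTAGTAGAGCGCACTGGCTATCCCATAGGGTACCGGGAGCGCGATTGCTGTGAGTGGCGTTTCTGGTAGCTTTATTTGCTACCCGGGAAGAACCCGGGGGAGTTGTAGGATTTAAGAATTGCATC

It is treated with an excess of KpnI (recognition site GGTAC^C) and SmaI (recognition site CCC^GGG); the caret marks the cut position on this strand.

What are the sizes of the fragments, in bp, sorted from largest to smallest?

KpnI sites (GGTACC) start at positions 91, 127.
KpnI cuts after base 5 of each site (before the last base), so after positions 95, 131.
SmaI sites (CCCGGG) start at positions 41, 180, 191.
SmaI cuts after base 3 of each site, so after positions 43, 182, 193.
Combined cut positions: 43, 95, 131, 182, 193.
Linear molecule, 5 cuts → 6 fragments:
  1–43 → 43 bp
  44–95 → 52 bp
  96–131 → 36 bp
  132–182 → 51 bp
  183–193 → 11 bp
  194–223 → 30 bp
Sorted largest to smallest: 52, 51, 43, 36, 30, 11 bp.

52, 51, 43, 36, 30, 11 bp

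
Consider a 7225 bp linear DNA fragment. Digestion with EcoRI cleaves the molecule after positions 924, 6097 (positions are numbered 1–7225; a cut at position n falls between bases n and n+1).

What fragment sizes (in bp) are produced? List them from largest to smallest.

Linear molecule, 2 cuts → 3 fragments:
  924 − 0 = 924 bp
  6097 − 924 = 5173 bp
  7225 − 6097 = 1128 bp
Sorted largest to smallest: 5173, 1128, 924 bp.

5173, 1128, 924 bp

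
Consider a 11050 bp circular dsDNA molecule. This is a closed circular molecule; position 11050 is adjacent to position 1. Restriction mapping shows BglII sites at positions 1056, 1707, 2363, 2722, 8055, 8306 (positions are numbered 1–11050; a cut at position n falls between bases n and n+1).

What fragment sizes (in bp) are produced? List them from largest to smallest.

Circular molecule, 6 cuts → 6 fragments:
  1707 − 1056 = 651 bp
  2363 − 1707 = 656 bp
  2722 − 2363 = 359 bp
  8055 − 2722 = 5333 bp
  8306 − 8055 = 251 bp
  wrap: 11050 − 8306 + 1056 = 3800 bp
Sorted largest to smallest: 5333, 3800, 656, 651, 359, 251 bp.

5333, 3800, 656, 651, 359, 251 bp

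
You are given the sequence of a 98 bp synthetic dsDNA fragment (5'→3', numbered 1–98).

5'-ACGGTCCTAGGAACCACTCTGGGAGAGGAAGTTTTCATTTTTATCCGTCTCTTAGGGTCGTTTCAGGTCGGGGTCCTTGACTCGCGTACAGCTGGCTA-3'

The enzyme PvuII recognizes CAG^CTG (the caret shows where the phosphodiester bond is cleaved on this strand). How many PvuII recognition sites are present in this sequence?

1

CAGCTG occurs starting at position 89.
PvuII cuts at 1 site.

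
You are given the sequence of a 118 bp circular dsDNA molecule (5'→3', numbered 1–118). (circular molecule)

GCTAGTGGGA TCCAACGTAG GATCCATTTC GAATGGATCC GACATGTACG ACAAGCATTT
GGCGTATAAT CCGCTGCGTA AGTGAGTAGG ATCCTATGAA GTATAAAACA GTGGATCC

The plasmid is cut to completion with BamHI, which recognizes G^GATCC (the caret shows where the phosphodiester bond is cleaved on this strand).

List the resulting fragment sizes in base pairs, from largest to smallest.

BamHI sites (GGATCC) start at positions 8, 20, 35, 89, 113.
BamHI cuts after the first base of each site, so after positions 8, 20, 35, 89, 113.
Circular molecule, 5 cuts → 5 fragments:
  9–20 → 12 bp
  21–35 → 15 bp
  36–89 → 54 bp
  90–113 → 24 bp
  114–118 then 1–8 → 5 + 8 = 13 bp
Sorted largest to smallest: 54, 24, 15, 13, 12 bp.

54, 24, 15, 13, 12 bp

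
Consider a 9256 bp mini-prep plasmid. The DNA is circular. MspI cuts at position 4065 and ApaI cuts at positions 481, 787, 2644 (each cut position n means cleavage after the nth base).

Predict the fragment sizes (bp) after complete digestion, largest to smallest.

5672, 1857, 1421, 306 bp

Combined cut positions (sorted): 481, 787, 2644, 4065.
Circular molecule, 4 cuts → 4 fragments:
  787 − 481 = 306 bp
  2644 − 787 = 1857 bp
  4065 − 2644 = 1421 bp
  wrap: 9256 − 4065 + 481 = 5672 bp
Sorted largest to smallest: 5672, 1857, 1421, 306 bp.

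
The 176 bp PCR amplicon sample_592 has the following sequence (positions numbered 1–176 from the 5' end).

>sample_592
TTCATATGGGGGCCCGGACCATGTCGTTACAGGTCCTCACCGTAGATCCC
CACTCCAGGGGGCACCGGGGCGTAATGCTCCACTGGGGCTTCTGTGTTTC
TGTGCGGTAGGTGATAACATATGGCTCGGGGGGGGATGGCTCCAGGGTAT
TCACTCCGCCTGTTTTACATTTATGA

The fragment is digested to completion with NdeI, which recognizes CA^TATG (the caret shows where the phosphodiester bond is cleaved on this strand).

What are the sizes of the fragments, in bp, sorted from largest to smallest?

115, 57, 4 bp

NdeI sites (CATATG) start at positions 3, 118.
NdeI cuts after base 2 of each site, so after positions 4, 119.
Linear molecule, 2 cuts → 3 fragments:
  1–4 → 4 bp
  5–119 → 115 bp
  120–176 → 57 bp
Sorted largest to smallest: 115, 57, 4 bp.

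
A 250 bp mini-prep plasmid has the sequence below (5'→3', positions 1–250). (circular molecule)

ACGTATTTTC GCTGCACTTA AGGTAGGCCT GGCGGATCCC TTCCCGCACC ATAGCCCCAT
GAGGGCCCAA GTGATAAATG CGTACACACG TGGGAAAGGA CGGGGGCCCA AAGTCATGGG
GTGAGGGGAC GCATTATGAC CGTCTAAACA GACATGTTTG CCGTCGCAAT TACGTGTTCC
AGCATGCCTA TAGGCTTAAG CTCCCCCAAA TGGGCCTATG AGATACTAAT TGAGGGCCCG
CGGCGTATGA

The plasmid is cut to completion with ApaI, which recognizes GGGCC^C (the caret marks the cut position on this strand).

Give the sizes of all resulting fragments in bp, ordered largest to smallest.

130, 79, 41 bp

ApaI sites (GGGCCC) start at positions 63, 104, 234.
ApaI cuts after base 5 of each site (before the last base), so after positions 67, 108, 238.
Circular molecule, 3 cuts → 3 fragments:
  68–108 → 41 bp
  109–238 → 130 bp
  239–250 then 1–67 → 12 + 67 = 79 bp
Sorted largest to smallest: 130, 79, 41 bp.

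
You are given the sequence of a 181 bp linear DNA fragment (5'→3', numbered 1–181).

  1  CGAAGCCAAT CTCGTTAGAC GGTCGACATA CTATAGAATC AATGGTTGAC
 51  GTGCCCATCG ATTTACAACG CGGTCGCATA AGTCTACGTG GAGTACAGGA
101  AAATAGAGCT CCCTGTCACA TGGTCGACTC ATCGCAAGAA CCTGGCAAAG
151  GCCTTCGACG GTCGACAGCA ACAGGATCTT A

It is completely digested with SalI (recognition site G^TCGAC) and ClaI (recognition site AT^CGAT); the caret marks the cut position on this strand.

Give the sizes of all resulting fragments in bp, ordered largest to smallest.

SalI sites (GTCGAC) start at positions 22, 123, 161.
SalI cuts after the first base of each site, so after positions 22, 123, 161.
The ClaI site (ATCGAT) starts at position 57.
ClaI cuts after base 2 of each site, so after position 58.
Combined cut positions: 22, 58, 123, 161.
Linear molecule, 4 cuts → 5 fragments:
  1–22 → 22 bp
  23–58 → 36 bp
  59–123 → 65 bp
  124–161 → 38 bp
  162–181 → 20 bp
Sorted largest to smallest: 65, 38, 36, 22, 20 bp.

65, 38, 36, 22, 20 bp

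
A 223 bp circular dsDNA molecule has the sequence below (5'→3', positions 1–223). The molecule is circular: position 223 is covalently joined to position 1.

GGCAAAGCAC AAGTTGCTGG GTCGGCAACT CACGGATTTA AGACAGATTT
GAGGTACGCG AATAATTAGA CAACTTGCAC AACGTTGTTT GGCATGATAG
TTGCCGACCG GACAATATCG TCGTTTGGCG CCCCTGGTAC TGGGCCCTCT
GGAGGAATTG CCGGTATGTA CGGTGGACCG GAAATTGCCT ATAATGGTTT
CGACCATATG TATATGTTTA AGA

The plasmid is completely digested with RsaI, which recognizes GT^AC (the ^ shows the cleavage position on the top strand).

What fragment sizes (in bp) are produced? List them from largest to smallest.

109, 83, 31 bp

RsaI sites (GTAC) start at positions 54, 137, 168.
RsaI cuts after base 2 of each site, so after positions 55, 138, 169.
Circular molecule, 3 cuts → 3 fragments:
  56–138 → 83 bp
  139–169 → 31 bp
  170–223 then 1–55 → 54 + 55 = 109 bp
Sorted largest to smallest: 109, 83, 31 bp.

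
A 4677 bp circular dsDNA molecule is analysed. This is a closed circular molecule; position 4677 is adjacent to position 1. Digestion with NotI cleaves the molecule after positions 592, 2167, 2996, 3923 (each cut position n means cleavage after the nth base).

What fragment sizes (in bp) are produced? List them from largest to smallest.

Circular molecule, 4 cuts → 4 fragments:
  2167 − 592 = 1575 bp
  2996 − 2167 = 829 bp
  3923 − 2996 = 927 bp
  wrap: 4677 − 3923 + 592 = 1346 bp
Sorted largest to smallest: 1575, 1346, 927, 829 bp.

1575, 1346, 927, 829 bp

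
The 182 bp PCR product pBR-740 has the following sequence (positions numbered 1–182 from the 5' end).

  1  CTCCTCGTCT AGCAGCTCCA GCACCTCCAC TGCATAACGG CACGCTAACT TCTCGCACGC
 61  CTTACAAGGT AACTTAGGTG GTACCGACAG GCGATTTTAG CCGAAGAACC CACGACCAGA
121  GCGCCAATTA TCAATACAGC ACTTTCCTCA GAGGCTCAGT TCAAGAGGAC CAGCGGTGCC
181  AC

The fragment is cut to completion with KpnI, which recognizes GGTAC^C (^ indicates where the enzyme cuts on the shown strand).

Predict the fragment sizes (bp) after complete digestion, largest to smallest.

98, 84 bp

The KpnI site (GGTACC) starts at position 80.
KpnI cuts after base 5 of each site (before the last base), so after position 84.
Linear molecule, 1 cut → 2 fragments:
  1–84 → 84 bp
  85–182 → 98 bp
Sorted largest to smallest: 98, 84 bp.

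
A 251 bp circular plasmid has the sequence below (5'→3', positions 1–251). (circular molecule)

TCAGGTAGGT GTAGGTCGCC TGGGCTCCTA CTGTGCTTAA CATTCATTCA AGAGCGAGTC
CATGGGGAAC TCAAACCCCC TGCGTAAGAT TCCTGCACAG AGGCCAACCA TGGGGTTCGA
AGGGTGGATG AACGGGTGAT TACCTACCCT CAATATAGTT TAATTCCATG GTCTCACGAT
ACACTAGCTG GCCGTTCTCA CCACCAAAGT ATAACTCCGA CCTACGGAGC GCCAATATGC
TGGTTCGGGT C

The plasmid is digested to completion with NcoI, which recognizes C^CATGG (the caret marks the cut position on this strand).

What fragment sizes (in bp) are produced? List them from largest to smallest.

NcoI sites (CCATGG) start at positions 60, 108, 166.
NcoI cuts after the first base of each site, so after positions 60, 108, 166.
Circular molecule, 3 cuts → 3 fragments:
  61–108 → 48 bp
  109–166 → 58 bp
  167–251 then 1–60 → 85 + 60 = 145 bp
Sorted largest to smallest: 145, 58, 48 bp.

145, 58, 48 bp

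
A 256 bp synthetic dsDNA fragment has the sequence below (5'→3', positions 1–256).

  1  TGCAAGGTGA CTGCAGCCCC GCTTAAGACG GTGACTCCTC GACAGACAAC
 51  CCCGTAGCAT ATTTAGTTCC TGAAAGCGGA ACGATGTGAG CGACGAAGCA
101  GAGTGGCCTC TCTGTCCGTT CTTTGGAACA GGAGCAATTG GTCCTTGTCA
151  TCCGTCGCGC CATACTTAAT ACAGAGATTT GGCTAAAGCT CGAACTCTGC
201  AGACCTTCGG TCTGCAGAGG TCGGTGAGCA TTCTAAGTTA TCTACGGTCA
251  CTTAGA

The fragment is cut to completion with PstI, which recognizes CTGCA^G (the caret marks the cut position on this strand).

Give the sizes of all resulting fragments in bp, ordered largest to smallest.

PstI sites (CTGCAG) start at positions 11, 197, 212.
PstI cuts after base 5 of each site (before the last base), so after positions 15, 201, 216.
Linear molecule, 3 cuts → 4 fragments:
  1–15 → 15 bp
  16–201 → 186 bp
  202–216 → 15 bp
  217–256 → 40 bp
Sorted largest to smallest: 186, 40, 15, 15 bp.

186, 40, 15, 15 bp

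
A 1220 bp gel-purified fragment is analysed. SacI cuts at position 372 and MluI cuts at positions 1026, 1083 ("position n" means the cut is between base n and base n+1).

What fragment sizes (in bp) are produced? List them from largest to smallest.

Combined cut positions (sorted): 372, 1026, 1083.
Linear molecule, 3 cuts → 4 fragments:
  372 − 0 = 372 bp
  1026 − 372 = 654 bp
  1083 − 1026 = 57 bp
  1220 − 1083 = 137 bp
Sorted largest to smallest: 654, 372, 137, 57 bp.

654, 372, 137, 57 bp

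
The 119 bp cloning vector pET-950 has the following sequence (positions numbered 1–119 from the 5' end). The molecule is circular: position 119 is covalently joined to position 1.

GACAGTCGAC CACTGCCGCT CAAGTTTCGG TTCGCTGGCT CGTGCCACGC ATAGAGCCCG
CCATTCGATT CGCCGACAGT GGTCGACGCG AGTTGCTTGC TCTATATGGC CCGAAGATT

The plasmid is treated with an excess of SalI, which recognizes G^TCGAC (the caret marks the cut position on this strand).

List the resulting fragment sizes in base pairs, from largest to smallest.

77, 42 bp

SalI sites (GTCGAC) start at positions 5, 82.
SalI cuts after the first base of each site, so after positions 5, 82.
Circular molecule, 2 cuts → 2 fragments:
  6–82 → 77 bp
  83–119 then 1–5 → 37 + 5 = 42 bp
Sorted largest to smallest: 77, 42 bp.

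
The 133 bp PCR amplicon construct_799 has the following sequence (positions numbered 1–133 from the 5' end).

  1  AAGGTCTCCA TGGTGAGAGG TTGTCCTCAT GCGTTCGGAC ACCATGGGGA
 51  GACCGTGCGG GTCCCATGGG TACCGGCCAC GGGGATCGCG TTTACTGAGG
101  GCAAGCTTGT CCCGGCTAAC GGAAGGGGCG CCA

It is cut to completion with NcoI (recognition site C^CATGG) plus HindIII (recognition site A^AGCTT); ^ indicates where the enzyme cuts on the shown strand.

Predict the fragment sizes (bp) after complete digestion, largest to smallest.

39, 34, 30, 22, 8 bp

NcoI sites (CCATGG) start at positions 8, 42, 64.
NcoI cuts after the first base of each site, so after positions 8, 42, 64.
The HindIII site (AAGCTT) starts at position 103.
HindIII cuts after the first base of each site, so after position 103.
Combined cut positions: 8, 42, 64, 103.
Linear molecule, 4 cuts → 5 fragments:
  1–8 → 8 bp
  9–42 → 34 bp
  43–64 → 22 bp
  65–103 → 39 bp
  104–133 → 30 bp
Sorted largest to smallest: 39, 34, 30, 22, 8 bp.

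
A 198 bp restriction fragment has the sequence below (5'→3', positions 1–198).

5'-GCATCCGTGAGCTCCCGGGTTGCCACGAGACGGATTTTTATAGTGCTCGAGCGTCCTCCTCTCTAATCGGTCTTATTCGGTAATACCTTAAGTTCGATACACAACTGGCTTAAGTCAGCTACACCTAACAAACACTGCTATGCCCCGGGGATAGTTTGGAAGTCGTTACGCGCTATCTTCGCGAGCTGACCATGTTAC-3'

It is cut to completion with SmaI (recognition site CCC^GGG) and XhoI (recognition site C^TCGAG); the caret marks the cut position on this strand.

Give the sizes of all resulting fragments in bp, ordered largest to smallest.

SmaI sites (CCCGGG) start at positions 14, 144.
SmaI cuts after base 3 of each site, so after positions 16, 146.
The XhoI site (CTCGAG) starts at position 46.
XhoI cuts after the first base of each site, so after position 46.
Combined cut positions: 16, 46, 146.
Linear molecule, 3 cuts → 4 fragments:
  1–16 → 16 bp
  17–46 → 30 bp
  47–146 → 100 bp
  147–198 → 52 bp
Sorted largest to smallest: 100, 52, 30, 16 bp.

100, 52, 30, 16 bp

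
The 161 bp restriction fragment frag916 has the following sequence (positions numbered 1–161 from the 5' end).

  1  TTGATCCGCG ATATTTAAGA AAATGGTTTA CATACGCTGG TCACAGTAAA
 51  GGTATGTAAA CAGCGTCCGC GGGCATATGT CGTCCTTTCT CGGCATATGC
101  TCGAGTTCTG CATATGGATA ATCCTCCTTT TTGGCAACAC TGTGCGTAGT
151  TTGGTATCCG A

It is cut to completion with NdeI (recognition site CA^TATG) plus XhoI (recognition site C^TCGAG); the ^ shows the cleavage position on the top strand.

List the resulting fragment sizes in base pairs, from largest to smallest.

75, 49, 20, 12, 5 bp

NdeI sites (CATATG) start at positions 74, 94, 111.
NdeI cuts after base 2 of each site, so after positions 75, 95, 112.
The XhoI site (CTCGAG) starts at position 100.
XhoI cuts after the first base of each site, so after position 100.
Combined cut positions: 75, 95, 100, 112.
Linear molecule, 4 cuts → 5 fragments:
  1–75 → 75 bp
  76–95 → 20 bp
  96–100 → 5 bp
  101–112 → 12 bp
  113–161 → 49 bp
Sorted largest to smallest: 75, 49, 20, 12, 5 bp.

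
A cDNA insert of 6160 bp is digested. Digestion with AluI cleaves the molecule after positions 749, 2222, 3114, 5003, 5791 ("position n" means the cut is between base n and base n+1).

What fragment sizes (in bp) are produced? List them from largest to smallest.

1889, 1473, 892, 788, 749, 369 bp

Linear molecule, 5 cuts → 6 fragments:
  749 − 0 = 749 bp
  2222 − 749 = 1473 bp
  3114 − 2222 = 892 bp
  5003 − 3114 = 1889 bp
  5791 − 5003 = 788 bp
  6160 − 5791 = 369 bp
Sorted largest to smallest: 1889, 1473, 892, 788, 749, 369 bp.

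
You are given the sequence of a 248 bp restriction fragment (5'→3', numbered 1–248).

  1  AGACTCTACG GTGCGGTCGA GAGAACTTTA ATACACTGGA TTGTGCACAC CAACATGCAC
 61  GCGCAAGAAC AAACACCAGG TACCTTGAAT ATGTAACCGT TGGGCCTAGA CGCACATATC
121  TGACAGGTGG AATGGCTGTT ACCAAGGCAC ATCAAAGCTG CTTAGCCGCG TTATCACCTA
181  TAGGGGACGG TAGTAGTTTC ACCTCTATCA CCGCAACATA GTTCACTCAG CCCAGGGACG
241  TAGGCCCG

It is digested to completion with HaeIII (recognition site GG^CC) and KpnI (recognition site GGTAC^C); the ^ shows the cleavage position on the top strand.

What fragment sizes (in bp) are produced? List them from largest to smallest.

140, 83, 21, 4 bp

HaeIII sites (GGCC) start at positions 103, 243.
HaeIII cuts after base 2 of each site, so after positions 104, 244.
The KpnI site (GGTACC) starts at position 79.
KpnI cuts after base 5 of each site (before the last base), so after position 83.
Combined cut positions: 83, 104, 244.
Linear molecule, 3 cuts → 4 fragments:
  1–83 → 83 bp
  84–104 → 21 bp
  105–244 → 140 bp
  245–248 → 4 bp
Sorted largest to smallest: 140, 83, 21, 4 bp.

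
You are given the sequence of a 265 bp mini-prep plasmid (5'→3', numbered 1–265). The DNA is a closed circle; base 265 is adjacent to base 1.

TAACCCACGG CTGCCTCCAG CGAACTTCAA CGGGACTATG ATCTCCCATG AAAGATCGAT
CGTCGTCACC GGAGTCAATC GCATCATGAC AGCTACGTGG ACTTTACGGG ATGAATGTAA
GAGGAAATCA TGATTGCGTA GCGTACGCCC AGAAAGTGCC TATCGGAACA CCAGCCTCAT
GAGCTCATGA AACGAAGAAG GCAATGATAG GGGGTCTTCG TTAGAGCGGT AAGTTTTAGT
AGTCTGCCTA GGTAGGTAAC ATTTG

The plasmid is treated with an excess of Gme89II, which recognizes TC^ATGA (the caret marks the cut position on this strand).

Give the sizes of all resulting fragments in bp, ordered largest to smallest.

Gme89II sites (TCATGA) start at positions 84, 128, 177, 185.
Gme89II cuts after base 2 of each site, so after positions 85, 129, 178, 186.
Circular molecule, 4 cuts → 4 fragments:
  86–129 → 44 bp
  130–178 → 49 bp
  179–186 → 8 bp
  187–265 then 1–85 → 79 + 85 = 164 bp
Sorted largest to smallest: 164, 49, 44, 8 bp.

164, 49, 44, 8 bp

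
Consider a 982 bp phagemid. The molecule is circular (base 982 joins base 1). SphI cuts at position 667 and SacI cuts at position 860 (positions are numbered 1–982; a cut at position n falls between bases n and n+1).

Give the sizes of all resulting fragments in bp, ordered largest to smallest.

789, 193 bp

Combined cut positions (sorted): 667, 860.
Circular molecule, 2 cuts → 2 fragments:
  860 − 667 = 193 bp
  wrap: 982 − 860 + 667 = 789 bp
Sorted largest to smallest: 789, 193 bp.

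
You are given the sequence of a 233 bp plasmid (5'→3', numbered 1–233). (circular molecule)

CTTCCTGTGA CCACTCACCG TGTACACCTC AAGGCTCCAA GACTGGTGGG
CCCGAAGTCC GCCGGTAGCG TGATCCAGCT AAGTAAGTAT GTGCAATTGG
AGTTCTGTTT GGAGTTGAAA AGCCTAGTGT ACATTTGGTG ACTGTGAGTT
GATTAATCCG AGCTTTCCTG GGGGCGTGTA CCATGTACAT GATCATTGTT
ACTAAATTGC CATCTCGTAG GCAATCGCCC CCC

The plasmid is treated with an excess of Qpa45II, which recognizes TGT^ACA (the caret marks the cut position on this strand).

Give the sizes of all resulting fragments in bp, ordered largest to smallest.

107, 70, 56 bp

Qpa45II sites (TGTACA) start at positions 21, 128, 184.
Qpa45II cuts after base 3 of each site, so after positions 23, 130, 186.
Circular molecule, 3 cuts → 3 fragments:
  24–130 → 107 bp
  131–186 → 56 bp
  187–233 then 1–23 → 47 + 23 = 70 bp
Sorted largest to smallest: 107, 70, 56 bp.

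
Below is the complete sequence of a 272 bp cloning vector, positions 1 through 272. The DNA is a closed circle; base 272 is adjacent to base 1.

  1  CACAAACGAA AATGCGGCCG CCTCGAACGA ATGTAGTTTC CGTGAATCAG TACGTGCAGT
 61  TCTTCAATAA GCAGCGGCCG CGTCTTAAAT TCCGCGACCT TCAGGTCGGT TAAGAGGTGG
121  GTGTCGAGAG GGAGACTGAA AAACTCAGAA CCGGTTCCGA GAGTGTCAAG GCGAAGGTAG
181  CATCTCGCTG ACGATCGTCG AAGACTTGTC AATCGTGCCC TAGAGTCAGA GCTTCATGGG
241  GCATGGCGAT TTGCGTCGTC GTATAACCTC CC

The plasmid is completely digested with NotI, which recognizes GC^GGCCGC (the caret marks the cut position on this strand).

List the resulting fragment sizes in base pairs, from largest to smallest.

212, 60 bp

NotI sites (GCGGCCGC) start at positions 14, 74.
NotI cuts after base 2 of each site, so after positions 15, 75.
Circular molecule, 2 cuts → 2 fragments:
  16–75 → 60 bp
  76–272 then 1–15 → 197 + 15 = 212 bp
Sorted largest to smallest: 212, 60 bp.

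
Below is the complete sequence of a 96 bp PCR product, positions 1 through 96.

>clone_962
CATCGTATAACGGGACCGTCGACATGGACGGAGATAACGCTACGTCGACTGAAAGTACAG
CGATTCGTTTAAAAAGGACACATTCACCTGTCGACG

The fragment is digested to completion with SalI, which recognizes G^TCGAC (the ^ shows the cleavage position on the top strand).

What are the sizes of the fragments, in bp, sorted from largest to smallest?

46, 26, 18, 6 bp

SalI sites (GTCGAC) start at positions 18, 44, 90.
SalI cuts after the first base of each site, so after positions 18, 44, 90.
Linear molecule, 3 cuts → 4 fragments:
  1–18 → 18 bp
  19–44 → 26 bp
  45–90 → 46 bp
  91–96 → 6 bp
Sorted largest to smallest: 46, 26, 18, 6 bp.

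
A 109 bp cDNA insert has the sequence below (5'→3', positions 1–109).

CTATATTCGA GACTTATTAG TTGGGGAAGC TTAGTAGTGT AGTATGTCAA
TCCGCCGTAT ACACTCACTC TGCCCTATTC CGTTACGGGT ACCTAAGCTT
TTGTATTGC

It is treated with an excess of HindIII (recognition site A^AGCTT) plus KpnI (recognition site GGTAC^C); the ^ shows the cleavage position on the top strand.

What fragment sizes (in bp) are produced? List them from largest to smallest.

HindIII sites (AAGCTT) start at positions 27, 95.
HindIII cuts after the first base of each site, so after positions 27, 95.
The KpnI site (GGTACC) starts at position 88.
KpnI cuts after base 5 of each site (before the last base), so after position 92.
Combined cut positions: 27, 92, 95.
Linear molecule, 3 cuts → 4 fragments:
  1–27 → 27 bp
  28–92 → 65 bp
  93–95 → 3 bp
  96–109 → 14 bp
Sorted largest to smallest: 65, 27, 14, 3 bp.

65, 27, 14, 3 bp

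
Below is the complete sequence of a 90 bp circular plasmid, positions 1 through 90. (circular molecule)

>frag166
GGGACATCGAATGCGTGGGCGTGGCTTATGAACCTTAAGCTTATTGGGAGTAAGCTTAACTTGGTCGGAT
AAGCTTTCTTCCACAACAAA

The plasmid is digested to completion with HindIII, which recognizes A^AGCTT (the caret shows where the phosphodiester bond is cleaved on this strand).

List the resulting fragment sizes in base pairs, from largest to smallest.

56, 19, 15 bp

HindIII sites (AAGCTT) start at positions 37, 52, 71.
HindIII cuts after the first base of each site, so after positions 37, 52, 71.
Circular molecule, 3 cuts → 3 fragments:
  38–52 → 15 bp
  53–71 → 19 bp
  72–90 then 1–37 → 19 + 37 = 56 bp
Sorted largest to smallest: 56, 19, 15 bp.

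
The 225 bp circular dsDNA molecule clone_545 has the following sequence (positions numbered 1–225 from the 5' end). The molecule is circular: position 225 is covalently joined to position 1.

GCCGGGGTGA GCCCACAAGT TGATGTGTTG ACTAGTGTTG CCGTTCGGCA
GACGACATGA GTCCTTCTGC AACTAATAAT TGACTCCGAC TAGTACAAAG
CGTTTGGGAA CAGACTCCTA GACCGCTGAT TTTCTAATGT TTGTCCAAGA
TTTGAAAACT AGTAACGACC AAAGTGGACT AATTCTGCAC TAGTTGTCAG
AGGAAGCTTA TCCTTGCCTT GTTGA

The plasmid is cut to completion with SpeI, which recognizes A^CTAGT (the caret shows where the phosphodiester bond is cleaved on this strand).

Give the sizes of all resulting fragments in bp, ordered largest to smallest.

SpeI sites (ACTAGT) start at positions 31, 89, 158, 189.
SpeI cuts after the first base of each site, so after positions 31, 89, 158, 189.
Circular molecule, 4 cuts → 4 fragments:
  32–89 → 58 bp
  90–158 → 69 bp
  159–189 → 31 bp
  190–225 then 1–31 → 36 + 31 = 67 bp
Sorted largest to smallest: 69, 67, 58, 31 bp.

69, 67, 58, 31 bp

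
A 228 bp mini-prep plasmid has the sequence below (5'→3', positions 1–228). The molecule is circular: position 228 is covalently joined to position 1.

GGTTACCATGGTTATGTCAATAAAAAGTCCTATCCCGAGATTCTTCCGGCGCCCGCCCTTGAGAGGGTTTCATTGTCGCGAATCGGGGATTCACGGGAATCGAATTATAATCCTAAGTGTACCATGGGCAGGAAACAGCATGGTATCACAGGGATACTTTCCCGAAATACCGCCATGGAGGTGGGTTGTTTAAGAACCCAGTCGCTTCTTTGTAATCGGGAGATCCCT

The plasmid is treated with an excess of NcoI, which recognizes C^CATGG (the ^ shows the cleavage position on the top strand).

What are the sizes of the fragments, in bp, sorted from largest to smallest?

116, 61, 51 bp

NcoI sites (CCATGG) start at positions 6, 122, 173.
NcoI cuts after the first base of each site, so after positions 6, 122, 173.
Circular molecule, 3 cuts → 3 fragments:
  7–122 → 116 bp
  123–173 → 51 bp
  174–228 then 1–6 → 55 + 6 = 61 bp
Sorted largest to smallest: 116, 61, 51 bp.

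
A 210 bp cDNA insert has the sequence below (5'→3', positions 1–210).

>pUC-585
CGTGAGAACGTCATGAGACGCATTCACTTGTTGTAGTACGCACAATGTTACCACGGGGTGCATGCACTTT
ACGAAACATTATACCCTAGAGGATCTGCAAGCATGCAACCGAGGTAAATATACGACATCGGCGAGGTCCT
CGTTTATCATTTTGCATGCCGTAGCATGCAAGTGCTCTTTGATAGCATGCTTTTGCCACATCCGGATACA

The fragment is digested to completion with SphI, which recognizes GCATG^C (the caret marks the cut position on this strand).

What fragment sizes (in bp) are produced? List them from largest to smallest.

SphI sites (GCATGC) start at positions 60, 101, 154, 164, 185.
SphI cuts after base 5 of each site (before the last base), so after positions 64, 105, 158, 168, 189.
Linear molecule, 5 cuts → 6 fragments:
  1–64 → 64 bp
  65–105 → 41 bp
  106–158 → 53 bp
  159–168 → 10 bp
  169–189 → 21 bp
  190–210 → 21 bp
Sorted largest to smallest: 64, 53, 41, 21, 21, 10 bp.

64, 53, 41, 21, 21, 10 bp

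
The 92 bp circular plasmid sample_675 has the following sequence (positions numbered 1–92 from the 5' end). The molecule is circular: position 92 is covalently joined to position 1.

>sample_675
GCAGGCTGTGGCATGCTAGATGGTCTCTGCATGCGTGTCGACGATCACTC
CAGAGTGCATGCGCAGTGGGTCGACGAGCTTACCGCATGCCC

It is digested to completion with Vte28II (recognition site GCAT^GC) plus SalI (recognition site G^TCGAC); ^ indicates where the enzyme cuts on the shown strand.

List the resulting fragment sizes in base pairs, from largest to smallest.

23, 18, 18, 18, 10, 5 bp

Vte28II sites (GCATGC) start at positions 11, 29, 57, 85.
Vte28II cuts after base 4 of each site, so after positions 14, 32, 60, 88.
SalI sites (GTCGAC) start at positions 37, 70.
SalI cuts after the first base of each site, so after positions 37, 70.
Combined cut positions: 14, 32, 37, 60, 70, 88.
Circular molecule, 6 cuts → 6 fragments:
  15–32 → 18 bp
  33–37 → 5 bp
  38–60 → 23 bp
  61–70 → 10 bp
  71–88 → 18 bp
  89–92 then 1–14 → 4 + 14 = 18 bp
Sorted largest to smallest: 23, 18, 18, 18, 10, 5 bp.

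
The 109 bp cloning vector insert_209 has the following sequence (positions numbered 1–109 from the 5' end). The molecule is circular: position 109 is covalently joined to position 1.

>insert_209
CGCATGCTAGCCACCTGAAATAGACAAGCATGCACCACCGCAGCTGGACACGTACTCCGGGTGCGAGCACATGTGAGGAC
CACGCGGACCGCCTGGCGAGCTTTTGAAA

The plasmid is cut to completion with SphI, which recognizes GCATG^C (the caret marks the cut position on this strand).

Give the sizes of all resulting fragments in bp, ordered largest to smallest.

SphI sites (GCATGC) start at positions 2, 28.
SphI cuts after base 5 of each site (before the last base), so after positions 6, 32.
Circular molecule, 2 cuts → 2 fragments:
  7–32 → 26 bp
  33–109 then 1–6 → 77 + 6 = 83 bp
Sorted largest to smallest: 83, 26 bp.

83, 26 bp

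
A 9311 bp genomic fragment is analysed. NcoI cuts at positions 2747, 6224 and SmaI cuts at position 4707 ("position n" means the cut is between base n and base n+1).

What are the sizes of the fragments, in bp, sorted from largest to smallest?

Combined cut positions (sorted): 2747, 4707, 6224.
Linear molecule, 3 cuts → 4 fragments:
  2747 − 0 = 2747 bp
  4707 − 2747 = 1960 bp
  6224 − 4707 = 1517 bp
  9311 − 6224 = 3087 bp
Sorted largest to smallest: 3087, 2747, 1960, 1517 bp.

3087, 2747, 1960, 1517 bp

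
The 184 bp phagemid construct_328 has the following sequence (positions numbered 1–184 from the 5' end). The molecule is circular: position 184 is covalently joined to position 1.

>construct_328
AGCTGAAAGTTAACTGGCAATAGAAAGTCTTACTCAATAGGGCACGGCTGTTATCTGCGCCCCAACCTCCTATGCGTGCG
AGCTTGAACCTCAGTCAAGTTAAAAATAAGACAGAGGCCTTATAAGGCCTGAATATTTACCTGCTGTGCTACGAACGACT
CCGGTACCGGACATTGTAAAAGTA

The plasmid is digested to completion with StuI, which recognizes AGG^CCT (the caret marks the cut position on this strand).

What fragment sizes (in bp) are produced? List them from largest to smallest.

StuI sites (AGGCCT) start at positions 115, 125.
StuI cuts after base 3 of each site, so after positions 117, 127.
Circular molecule, 2 cuts → 2 fragments:
  118–127 → 10 bp
  128–184 then 1–117 → 57 + 117 = 174 bp
Sorted largest to smallest: 174, 10 bp.

174, 10 bp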